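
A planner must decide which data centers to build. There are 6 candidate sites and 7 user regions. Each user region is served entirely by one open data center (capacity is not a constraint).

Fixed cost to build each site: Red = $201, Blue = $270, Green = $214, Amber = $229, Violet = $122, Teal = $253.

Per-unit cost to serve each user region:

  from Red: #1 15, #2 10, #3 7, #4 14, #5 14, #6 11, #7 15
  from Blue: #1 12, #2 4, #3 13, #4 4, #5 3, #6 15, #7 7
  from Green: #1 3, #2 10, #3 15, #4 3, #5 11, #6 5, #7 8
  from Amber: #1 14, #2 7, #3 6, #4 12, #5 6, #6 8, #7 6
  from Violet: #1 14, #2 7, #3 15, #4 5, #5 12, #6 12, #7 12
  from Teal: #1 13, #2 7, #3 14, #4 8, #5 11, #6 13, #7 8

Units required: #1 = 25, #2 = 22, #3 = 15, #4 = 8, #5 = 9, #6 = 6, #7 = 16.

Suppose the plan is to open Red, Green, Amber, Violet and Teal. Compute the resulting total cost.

Total cost: 1542

Each user region is assigned to its cheapest site among the open ones.
{Red, Green, Amber, Violet, Teal}: #1→Green 3·25=75, #2→Amber 7·22=154, #3→Amber 6·15=90, #4→Green 3·8=24, #5→Amber 6·9=54, #6→Green 5·6=30, #7→Amber 6·16=96. Service 523; fixed 1019; total 1542.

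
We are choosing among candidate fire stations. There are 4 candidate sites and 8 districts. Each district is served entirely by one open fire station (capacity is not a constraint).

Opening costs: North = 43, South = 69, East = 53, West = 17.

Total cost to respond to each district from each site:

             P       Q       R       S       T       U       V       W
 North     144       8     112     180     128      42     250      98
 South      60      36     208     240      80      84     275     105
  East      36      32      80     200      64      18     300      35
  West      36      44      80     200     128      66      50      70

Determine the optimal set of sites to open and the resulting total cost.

Open North, East and West; minimum total cost 584.

For any fixed open set, each district goes to its cheapest open site; total = fixed + service.
{North, East, West}: P→East 36, Q→North 8, R→East 80, S→North 180, T→East 64, U→East 18, V→West 50, W→East 35. Service 471; fixed 113; total 584.
{East, West}: service 515 + fixed 70 = 585
{North, South, East, West}: P→East 36, Q→North 8, R→East 80, S→North 180, T→East 64, U→East 18, V→West 50, W→East 35. Service 471; fixed 182; total 653.
{West}: service 674 + fixed 17 = 691
No other subset beats 584.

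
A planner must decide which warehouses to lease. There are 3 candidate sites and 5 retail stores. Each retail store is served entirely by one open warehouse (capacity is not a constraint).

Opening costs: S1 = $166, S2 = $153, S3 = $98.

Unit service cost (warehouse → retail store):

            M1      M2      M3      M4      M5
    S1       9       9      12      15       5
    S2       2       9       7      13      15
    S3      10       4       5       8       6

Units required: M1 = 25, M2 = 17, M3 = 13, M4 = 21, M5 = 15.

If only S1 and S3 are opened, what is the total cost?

Total cost: 865

Each retail store is assigned to its cheapest site among the open ones.
{S1, S3}: M1→S1 9·25=225, M2→S3 4·17=68, M3→S3 5·13=65, M4→S3 8·21=168, M5→S1 5·15=75. Service 601; fixed 264; total 865.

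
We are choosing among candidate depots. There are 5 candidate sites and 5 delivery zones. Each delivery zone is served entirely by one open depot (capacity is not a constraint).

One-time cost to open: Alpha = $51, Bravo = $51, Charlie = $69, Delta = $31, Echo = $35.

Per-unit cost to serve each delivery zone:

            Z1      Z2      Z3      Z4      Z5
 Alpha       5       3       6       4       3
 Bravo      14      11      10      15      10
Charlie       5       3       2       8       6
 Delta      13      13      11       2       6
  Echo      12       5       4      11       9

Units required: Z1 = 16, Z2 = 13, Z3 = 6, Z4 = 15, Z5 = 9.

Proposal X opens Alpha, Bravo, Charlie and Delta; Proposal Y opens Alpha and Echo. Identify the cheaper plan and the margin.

Proposal X: {Alpha, Bravo, Charlie, Delta}: Z1→Alpha 5·16=80, Z2→Alpha 3·13=39, Z3→Charlie 2·6=12, Z4→Delta 2·15=30, Z5→Alpha 3·9=27. Service 188; fixed 202; total 390.
Proposal Y: {Alpha, Echo}: Z1→Alpha 5·16=80, Z2→Alpha 3·13=39, Z3→Echo 4·6=24, Z4→Alpha 4·15=60, Z5→Alpha 3·9=27. Service 230; fixed 86; total 316.
Difference: |390 − 316| = 74.

Proposal Y is cheaper by 74.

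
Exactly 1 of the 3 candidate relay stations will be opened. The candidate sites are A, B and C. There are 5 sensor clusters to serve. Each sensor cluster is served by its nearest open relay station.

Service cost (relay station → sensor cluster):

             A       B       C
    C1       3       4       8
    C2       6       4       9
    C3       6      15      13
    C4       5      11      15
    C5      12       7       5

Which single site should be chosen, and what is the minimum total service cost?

With exactly 1 open, each sensor cluster uses its cheapest among the chosen.
{A}: C1→A 3, C2→A 6, C3→A 6, C4→A 5, C5→A 12. Service cost 32.
{B}: service cost 41
{C}: service cost 50
Among all 3 size-1 choices, {A} is lowest.

Choose A only; total service cost 32.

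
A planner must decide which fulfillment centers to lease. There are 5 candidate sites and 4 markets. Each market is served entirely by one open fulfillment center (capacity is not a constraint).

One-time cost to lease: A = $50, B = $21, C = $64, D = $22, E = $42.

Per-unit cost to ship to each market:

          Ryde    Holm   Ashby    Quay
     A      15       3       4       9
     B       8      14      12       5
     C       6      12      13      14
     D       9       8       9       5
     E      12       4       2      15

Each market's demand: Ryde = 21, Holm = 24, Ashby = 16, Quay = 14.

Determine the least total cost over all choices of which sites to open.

For any fixed open set, each market goes to its cheapest open site; total = fixed + service.
{B, E}: Ryde→B 8·21=168, Holm→E 4·24=96, Ashby→E 2·16=32, Quay→B 5·14=70. Service 366; fixed 63; total 429.
{A, B}: Ryde→B 8·21=168, Holm→A 3·24=72, Ashby→A 4·16=64, Quay→B 5·14=70. Service 374; fixed 71; total 445.
{B, C, E}: service 324 + fixed 127 = 451
{A, B, C, D, E}: Ryde→C 6·21=126, Holm→A 3·24=72, Ashby→E 2·16=32, Quay→B 5·14=70. Service 300; fixed 199; total 499.
No other subset beats 429.

Minimum total cost: 429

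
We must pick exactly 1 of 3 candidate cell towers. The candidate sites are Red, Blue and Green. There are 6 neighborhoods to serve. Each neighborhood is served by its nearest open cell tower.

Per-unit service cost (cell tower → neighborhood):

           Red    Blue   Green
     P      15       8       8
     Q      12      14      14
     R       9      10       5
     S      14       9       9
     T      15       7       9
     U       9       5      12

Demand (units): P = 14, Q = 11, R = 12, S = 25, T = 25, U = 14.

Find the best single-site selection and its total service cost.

With exactly 1 open, each neighborhood uses its cheapest among the chosen.
{Blue}: P→Blue 8·14=112, Q→Blue 14·11=154, R→Blue 10·12=120, S→Blue 9·25=225, T→Blue 7·25=175, U→Blue 5·14=70. Service cost 856.
{Green}: service cost 944
{Red}: service cost 1301
Among all 3 size-1 choices, {Blue} is lowest.

Choose Blue only; total service cost 856.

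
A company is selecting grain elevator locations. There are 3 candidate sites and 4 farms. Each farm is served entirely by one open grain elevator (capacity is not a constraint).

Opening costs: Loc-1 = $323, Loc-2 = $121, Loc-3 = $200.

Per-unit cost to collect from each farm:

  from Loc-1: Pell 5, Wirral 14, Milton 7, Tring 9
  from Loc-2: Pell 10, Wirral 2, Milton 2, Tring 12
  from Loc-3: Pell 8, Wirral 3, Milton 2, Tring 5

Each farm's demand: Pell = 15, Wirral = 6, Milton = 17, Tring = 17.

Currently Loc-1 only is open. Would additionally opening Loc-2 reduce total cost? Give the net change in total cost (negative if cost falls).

Yes — net change −36 (cost falls by 36).

Current service cost with {Loc-1}: 431.
Adding Loc-2: each farm re-picks its cheapest; new service cost 274, saving 157.
Extra fixed cost: 121. Net change = 121 − 157 = -36.
(Totals: 754 → 718.)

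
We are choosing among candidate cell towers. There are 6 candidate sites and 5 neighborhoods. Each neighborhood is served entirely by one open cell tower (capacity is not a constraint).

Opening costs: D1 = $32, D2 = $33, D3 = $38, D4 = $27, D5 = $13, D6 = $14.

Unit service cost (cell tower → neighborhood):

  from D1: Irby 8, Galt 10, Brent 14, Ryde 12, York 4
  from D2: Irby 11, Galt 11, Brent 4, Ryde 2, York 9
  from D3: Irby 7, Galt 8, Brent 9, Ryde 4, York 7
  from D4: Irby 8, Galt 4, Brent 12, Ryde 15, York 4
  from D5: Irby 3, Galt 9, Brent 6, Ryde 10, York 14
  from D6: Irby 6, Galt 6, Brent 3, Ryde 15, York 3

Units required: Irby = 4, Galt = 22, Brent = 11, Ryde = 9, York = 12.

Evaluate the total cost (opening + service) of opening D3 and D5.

Total cost: 425

Each neighborhood is assigned to its cheapest site among the open ones.
{D3, D5}: Irby→D5 3·4=12, Galt→D3 8·22=176, Brent→D5 6·11=66, Ryde→D3 4·9=36, York→D3 7·12=84. Service 374; fixed 51; total 425.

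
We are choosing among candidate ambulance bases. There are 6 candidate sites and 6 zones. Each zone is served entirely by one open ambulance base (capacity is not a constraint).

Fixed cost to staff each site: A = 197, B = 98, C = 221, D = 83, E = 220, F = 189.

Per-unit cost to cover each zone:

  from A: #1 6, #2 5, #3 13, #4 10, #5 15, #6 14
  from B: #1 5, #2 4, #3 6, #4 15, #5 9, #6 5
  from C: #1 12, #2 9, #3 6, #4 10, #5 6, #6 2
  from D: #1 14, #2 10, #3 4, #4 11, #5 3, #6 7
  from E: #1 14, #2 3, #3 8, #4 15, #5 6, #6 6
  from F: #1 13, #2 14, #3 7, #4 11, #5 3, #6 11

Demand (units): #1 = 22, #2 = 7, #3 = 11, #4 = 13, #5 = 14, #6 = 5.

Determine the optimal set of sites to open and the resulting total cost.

Open B and D; minimum total cost 573.

For any fixed open set, each zone goes to its cheapest open site; total = fixed + service.
{B, D}: #1→B 5·22=110, #2→B 4·7=28, #3→D 4·11=44, #4→D 11·13=143, #5→D 3·14=42, #6→B 5·5=25. Service 392; fixed 181; total 573.
{B}: service 550 + fixed 98 = 648
{A, D}: service 418 + fixed 280 = 698
{A, B, C, D, E, F}: #1→B 5·22=110, #2→E 3·7=21, #3→D 4·11=44, #4→A 10·13=130, #5→D 3·14=42, #6→C 2·5=10. Service 357; fixed 1008; total 1365.
No other subset beats 573.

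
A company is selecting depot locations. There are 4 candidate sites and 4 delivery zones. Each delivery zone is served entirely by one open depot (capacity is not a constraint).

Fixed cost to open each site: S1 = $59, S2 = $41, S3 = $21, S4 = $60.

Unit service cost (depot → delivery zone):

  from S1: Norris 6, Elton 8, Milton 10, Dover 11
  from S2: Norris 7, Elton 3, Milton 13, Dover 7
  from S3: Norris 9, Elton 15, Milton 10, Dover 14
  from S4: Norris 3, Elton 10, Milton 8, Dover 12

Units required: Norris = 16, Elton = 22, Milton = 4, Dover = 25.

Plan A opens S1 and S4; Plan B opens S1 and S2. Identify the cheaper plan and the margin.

Plan A: {S1, S4}: Norris→S4 3·16=48, Elton→S1 8·22=176, Milton→S4 8·4=32, Dover→S1 11·25=275. Service 531; fixed 119; total 650.
Plan B: {S1, S2}: Norris→S1 6·16=96, Elton→S2 3·22=66, Milton→S1 10·4=40, Dover→S2 7·25=175. Service 377; fixed 100; total 477.
Difference: |650 − 477| = 173.

Plan B is cheaper by 173.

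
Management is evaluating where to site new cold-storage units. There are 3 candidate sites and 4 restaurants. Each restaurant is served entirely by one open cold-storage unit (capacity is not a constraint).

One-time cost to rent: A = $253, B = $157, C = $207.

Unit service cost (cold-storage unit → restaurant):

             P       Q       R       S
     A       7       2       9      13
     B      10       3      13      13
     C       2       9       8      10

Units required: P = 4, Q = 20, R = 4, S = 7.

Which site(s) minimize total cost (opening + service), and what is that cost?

Open B only; minimum total cost 400.

For any fixed open set, each restaurant goes to its cheapest open site; total = fixed + service.
{B}: P→B 10·4=40, Q→B 3·20=60, R→B 13·4=52, S→B 13·7=91. Service 243; fixed 157; total 400.
{A}: service 195 + fixed 253 = 448
{C}: service 290 + fixed 207 = 497
{A, B, C}: service 150 + fixed 617 = 767
No other subset beats 400.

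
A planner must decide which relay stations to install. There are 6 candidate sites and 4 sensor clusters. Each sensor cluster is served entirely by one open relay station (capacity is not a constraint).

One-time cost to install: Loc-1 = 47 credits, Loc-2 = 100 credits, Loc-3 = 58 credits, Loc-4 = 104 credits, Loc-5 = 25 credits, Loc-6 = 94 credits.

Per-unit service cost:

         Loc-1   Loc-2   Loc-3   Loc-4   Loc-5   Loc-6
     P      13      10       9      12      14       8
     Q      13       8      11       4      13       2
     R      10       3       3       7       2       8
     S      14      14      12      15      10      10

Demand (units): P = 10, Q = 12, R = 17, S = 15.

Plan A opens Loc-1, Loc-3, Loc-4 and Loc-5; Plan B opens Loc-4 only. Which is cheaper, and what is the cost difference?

Plan A is cheaper by 60.

Plan A: {Loc-1, Loc-3, Loc-4, Loc-5}: P→Loc-3 9·10=90, Q→Loc-4 4·12=48, R→Loc-5 2·17=34, S→Loc-5 10·15=150. Service 322; fixed 234; total 556.
Plan B: {Loc-4}: P→Loc-4 12·10=120, Q→Loc-4 4·12=48, R→Loc-4 7·17=119, S→Loc-4 15·15=225. Service 512; fixed 104; total 616.
Difference: |556 − 616| = 60.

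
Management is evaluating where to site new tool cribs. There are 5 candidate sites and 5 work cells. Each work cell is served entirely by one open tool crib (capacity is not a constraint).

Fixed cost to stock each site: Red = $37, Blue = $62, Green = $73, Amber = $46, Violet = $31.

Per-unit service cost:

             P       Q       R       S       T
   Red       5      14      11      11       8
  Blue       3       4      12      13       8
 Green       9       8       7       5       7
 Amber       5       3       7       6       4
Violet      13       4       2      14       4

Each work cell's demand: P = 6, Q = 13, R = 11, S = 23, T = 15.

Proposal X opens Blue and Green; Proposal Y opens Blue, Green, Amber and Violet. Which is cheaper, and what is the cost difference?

Proposal X: {Blue, Green}: P→Blue 3·6=18, Q→Blue 4·13=52, R→Green 7·11=77, S→Green 5·23=115, T→Green 7·15=105. Service 367; fixed 135; total 502.
Proposal Y: {Blue, Green, Amber, Violet}: P→Blue 3·6=18, Q→Amber 3·13=39, R→Violet 2·11=22, S→Green 5·23=115, T→Amber 4·15=60. Service 254; fixed 212; total 466.
Difference: |502 − 466| = 36.

Proposal Y is cheaper by 36.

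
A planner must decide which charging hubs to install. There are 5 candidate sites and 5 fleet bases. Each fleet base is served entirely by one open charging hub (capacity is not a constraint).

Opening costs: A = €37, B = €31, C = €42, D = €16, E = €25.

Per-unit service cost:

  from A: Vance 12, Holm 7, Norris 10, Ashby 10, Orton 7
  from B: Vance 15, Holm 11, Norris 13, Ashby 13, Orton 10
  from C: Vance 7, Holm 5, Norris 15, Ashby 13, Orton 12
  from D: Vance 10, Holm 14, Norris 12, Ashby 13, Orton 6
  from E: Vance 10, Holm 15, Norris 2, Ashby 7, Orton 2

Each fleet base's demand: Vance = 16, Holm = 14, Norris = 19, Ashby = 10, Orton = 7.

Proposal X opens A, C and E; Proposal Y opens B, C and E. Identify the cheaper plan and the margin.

Proposal Y is cheaper by 6.

Proposal X: {A, C, E}: Vance→C 7·16=112, Holm→C 5·14=70, Norris→E 2·19=38, Ashby→E 7·10=70, Orton→E 2·7=14. Service 304; fixed 104; total 408.
Proposal Y: {B, C, E}: Vance→C 7·16=112, Holm→C 5·14=70, Norris→E 2·19=38, Ashby→E 7·10=70, Orton→E 2·7=14. Service 304; fixed 98; total 402.
Difference: |408 − 402| = 6.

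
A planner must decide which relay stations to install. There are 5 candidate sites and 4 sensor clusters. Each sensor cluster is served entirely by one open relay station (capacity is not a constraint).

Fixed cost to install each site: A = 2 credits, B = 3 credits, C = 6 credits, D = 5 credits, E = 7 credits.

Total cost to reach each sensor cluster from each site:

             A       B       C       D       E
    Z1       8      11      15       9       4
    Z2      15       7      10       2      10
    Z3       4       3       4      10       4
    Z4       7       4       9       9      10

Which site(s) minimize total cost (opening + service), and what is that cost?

Open B and D; minimum total cost 26.

For any fixed open set, each sensor cluster goes to its cheapest open site; total = fixed + service.
{B, D}: Z1→D 9, Z2→D 2, Z3→B 3, Z4→B 4. Service 18; fixed 8; total 26.
{A, B}: service 22 + fixed 5 = 27
{A, B, D}: service 17 + fixed 10 = 27
{A, B, C, D, E}: service 13 + fixed 23 = 36
No other subset beats 26.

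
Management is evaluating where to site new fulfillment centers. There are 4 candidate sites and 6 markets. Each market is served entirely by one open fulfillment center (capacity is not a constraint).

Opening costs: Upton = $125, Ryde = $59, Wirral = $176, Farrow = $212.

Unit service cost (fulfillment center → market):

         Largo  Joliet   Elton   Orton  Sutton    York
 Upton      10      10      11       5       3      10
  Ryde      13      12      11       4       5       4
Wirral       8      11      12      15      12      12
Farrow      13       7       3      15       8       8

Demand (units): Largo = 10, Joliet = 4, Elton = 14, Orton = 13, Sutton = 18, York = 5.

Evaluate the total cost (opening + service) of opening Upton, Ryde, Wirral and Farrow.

Each market is assigned to its cheapest site among the open ones.
{Upton, Ryde, Wirral, Farrow}: Largo→Wirral 8·10=80, Joliet→Farrow 7·4=28, Elton→Farrow 3·14=42, Orton→Ryde 4·13=52, Sutton→Upton 3·18=54, York→Ryde 4·5=20. Service 276; fixed 572; total 848.

Total cost: 848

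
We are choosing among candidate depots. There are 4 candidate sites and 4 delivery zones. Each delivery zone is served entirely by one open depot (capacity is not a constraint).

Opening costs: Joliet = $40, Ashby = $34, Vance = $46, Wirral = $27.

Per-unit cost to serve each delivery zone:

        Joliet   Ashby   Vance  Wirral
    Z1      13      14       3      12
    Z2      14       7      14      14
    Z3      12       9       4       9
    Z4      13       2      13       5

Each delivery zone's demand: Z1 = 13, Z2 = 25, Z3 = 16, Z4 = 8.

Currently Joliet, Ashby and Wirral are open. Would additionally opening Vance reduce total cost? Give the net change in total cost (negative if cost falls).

Yes — net change −151 (cost falls by 151).

Current service cost with {Joliet, Ashby, Wirral}: 491.
Adding Vance: each delivery zone re-picks its cheapest; new service cost 294, saving 197.
Extra fixed cost: 46. Net change = 46 − 197 = -151.
(Totals: 592 → 441.)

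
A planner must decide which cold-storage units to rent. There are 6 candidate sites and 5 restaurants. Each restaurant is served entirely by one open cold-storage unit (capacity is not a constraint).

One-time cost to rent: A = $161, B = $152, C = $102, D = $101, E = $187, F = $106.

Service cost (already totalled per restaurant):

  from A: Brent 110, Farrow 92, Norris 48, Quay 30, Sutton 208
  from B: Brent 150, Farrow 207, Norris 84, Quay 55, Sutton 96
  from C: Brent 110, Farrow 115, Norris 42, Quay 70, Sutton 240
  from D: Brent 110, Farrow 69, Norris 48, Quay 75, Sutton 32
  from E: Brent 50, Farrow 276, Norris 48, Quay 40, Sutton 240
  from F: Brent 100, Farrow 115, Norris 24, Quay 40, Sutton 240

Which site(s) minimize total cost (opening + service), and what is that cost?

For any fixed open set, each restaurant goes to its cheapest open site; total = fixed + service.
{D}: Brent→D 110, Farrow→D 69, Norris→D 48, Quay→D 75, Sutton→D 32. Service 334; fixed 101; total 435.
{D, F}: service 265 + fixed 207 = 472
{C, D}: service 323 + fixed 203 = 526
{A, B, C, D, E, F}: service 205 + fixed 809 = 1014
No other subset beats 435.

Open D only; minimum total cost 435.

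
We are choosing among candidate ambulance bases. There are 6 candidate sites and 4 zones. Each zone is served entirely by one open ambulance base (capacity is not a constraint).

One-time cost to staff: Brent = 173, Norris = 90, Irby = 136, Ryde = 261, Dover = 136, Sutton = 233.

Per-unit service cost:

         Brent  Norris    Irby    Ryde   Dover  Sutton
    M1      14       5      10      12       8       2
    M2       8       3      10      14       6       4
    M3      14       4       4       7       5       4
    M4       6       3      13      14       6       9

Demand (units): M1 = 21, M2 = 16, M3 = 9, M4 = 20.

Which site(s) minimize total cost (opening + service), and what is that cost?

For any fixed open set, each zone goes to its cheapest open site; total = fixed + service.
{Norris}: M1→Norris 5·21=105, M2→Norris 3·16=48, M3→Norris 4·9=36, M4→Norris 3·20=60. Service 249; fixed 90; total 339.
{Norris, Irby}: service 249 + fixed 226 = 475
{Norris, Dover}: service 249 + fixed 226 = 475
{Brent, Norris, Irby, Ryde, Dover, Sutton}: service 186 + fixed 1029 = 1215
No other subset beats 339.

Open Norris only; minimum total cost 339.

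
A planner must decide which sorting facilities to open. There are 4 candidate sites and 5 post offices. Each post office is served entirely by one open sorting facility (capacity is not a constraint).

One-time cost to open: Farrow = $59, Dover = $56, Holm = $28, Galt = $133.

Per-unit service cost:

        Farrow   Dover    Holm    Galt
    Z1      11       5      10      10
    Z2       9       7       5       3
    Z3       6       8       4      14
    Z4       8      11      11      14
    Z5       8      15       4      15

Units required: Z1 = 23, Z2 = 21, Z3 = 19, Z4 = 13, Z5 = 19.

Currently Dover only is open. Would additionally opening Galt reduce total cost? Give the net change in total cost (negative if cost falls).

No — net change +49 (cost rises by 49).

Current service cost with {Dover}: 842.
Adding Galt: each post office re-picks its cheapest; new service cost 758, saving 84.
Extra fixed cost: 133. Net change = 133 − 84 = 49.
(Totals: 898 → 947.)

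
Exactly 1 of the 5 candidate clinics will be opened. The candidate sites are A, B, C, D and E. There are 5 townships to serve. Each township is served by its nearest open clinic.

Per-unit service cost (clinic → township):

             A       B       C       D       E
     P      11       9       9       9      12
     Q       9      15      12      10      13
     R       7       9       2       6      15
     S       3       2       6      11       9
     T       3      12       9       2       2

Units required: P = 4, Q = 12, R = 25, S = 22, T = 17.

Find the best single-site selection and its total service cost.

Choose A only; total service cost 444.

With exactly 1 open, each township uses its cheapest among the chosen.
{A}: P→A 11·4=44, Q→A 9·12=108, R→A 7·25=175, S→A 3·22=66, T→A 3·17=51. Service cost 444.
{C}: service cost 515
{D}: service cost 582
Among all 5 size-1 choices, {A} is lowest.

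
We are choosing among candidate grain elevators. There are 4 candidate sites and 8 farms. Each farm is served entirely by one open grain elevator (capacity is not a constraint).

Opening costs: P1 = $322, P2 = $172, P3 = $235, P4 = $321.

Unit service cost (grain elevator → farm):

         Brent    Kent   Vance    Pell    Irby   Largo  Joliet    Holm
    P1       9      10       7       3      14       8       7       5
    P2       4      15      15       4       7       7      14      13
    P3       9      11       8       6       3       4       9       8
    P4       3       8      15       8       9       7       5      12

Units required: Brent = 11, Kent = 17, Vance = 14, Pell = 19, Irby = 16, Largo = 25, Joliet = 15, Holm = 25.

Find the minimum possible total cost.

Minimum total cost: 1230

For any fixed open set, each farm goes to its cheapest open site; total = fixed + service.
{P3}: Brent→P3 9·11=99, Kent→P3 11·17=187, Vance→P3 8·14=112, Pell→P3 6·19=114, Irby→P3 3·16=48, Largo→P3 4·25=100, Joliet→P3 9·15=135, Holm→P3 8·25=200. Service 995; fixed 235; total 1230.
{P2, P3}: service 902 + fixed 407 = 1309
{P1, P3}: Brent→P1 9·11=99, Kent→P1 10·17=170, Vance→P1 7·14=98, Pell→P1 3·19=57, Irby→P3 3·16=48, Largo→P3 4·25=100, Joliet→P1 7·15=105, Holm→P1 5·25=125. Service 802; fixed 557; total 1359.
{P1, P2, P3, P4}: Brent→P4 3·11=33, Kent→P4 8·17=136, Vance→P1 7·14=98, Pell→P1 3·19=57, Irby→P3 3·16=48, Largo→P3 4·25=100, Joliet→P4 5·15=75, Holm→P1 5·25=125. Service 672; fixed 1050; total 1722.
No other subset beats 1230.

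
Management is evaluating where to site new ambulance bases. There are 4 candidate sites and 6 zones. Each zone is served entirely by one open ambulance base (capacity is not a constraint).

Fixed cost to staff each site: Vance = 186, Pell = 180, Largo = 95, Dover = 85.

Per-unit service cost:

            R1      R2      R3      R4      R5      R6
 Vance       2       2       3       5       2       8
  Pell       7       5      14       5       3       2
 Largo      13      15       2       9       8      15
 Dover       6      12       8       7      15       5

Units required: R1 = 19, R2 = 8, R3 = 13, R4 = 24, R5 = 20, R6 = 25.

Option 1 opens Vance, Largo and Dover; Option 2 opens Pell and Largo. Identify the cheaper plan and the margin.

Option 2 is cheaper by 27.

Option 1: {Vance, Largo, Dover}: R1→Vance 2·19=38, R2→Vance 2·8=16, R3→Largo 2·13=26, R4→Vance 5·24=120, R5→Vance 2·20=40, R6→Dover 5·25=125. Service 365; fixed 366; total 731.
Option 2: {Pell, Largo}: R1→Pell 7·19=133, R2→Pell 5·8=40, R3→Largo 2·13=26, R4→Pell 5·24=120, R5→Pell 3·20=60, R6→Pell 2·25=50. Service 429; fixed 275; total 704.
Difference: |731 − 704| = 27.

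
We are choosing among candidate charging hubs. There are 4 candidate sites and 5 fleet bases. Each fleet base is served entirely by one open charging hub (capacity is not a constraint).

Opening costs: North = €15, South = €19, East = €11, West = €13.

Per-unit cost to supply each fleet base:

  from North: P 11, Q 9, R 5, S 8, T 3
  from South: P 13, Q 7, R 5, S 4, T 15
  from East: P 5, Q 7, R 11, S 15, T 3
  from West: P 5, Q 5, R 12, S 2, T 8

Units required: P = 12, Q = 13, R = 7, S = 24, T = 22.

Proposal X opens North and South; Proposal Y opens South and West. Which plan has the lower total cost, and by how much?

Proposal Y is cheaper by 38.

Proposal X: {North, South}: P→North 11·12=132, Q→South 7·13=91, R→North 5·7=35, S→South 4·24=96, T→North 3·22=66. Service 420; fixed 34; total 454.
Proposal Y: {South, West}: P→West 5·12=60, Q→West 5·13=65, R→South 5·7=35, S→West 2·24=48, T→West 8·22=176. Service 384; fixed 32; total 416.
Difference: |454 − 416| = 38.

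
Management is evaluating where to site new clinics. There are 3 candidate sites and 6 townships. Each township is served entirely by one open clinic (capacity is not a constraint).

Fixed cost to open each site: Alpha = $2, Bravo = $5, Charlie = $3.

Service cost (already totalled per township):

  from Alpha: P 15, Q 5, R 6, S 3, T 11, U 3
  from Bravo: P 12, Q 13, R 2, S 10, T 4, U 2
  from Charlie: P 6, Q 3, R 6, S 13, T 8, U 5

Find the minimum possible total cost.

Minimum total cost: 30

For any fixed open set, each township goes to its cheapest open site; total = fixed + service.
{Alpha, Bravo, Charlie}: P→Charlie 6, Q→Charlie 3, R→Bravo 2, S→Alpha 3, T→Bravo 4, U→Bravo 2. Service 20; fixed 10; total 30.
{Alpha, Charlie}: P→Charlie 6, Q→Charlie 3, R→Alpha 6, S→Alpha 3, T→Charlie 8, U→Alpha 3. Service 29; fixed 5; total 34.
{Alpha, Bravo}: P→Bravo 12, Q→Alpha 5, R→Bravo 2, S→Alpha 3, T→Bravo 4, U→Bravo 2. Service 28; fixed 7; total 35.
{Alpha}: service 43 + fixed 2 = 45
No other subset beats 30.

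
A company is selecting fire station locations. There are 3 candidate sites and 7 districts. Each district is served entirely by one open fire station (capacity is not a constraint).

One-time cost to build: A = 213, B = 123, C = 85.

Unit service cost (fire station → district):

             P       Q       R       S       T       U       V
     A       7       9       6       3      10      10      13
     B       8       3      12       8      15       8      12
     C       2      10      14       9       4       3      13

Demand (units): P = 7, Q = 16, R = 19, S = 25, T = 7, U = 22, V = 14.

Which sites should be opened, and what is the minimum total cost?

Open A and C; minimum total cost 921.

For any fixed open set, each district goes to its cheapest open site; total = fixed + service.
{A, C}: P→C 2·7=14, Q→A 9·16=144, R→A 6·19=114, S→A 3·25=75, T→C 4·7=28, U→C 3·22=66, V→A 13·14=182. Service 623; fixed 298; total 921.
{A, B, C}: P→C 2·7=14, Q→B 3·16=48, R→A 6·19=114, S→A 3·25=75, T→C 4·7=28, U→C 3·22=66, V→B 12·14=168. Service 513; fixed 421; total 934.
{B, C}: P→C 2·7=14, Q→B 3·16=48, R→B 12·19=228, S→B 8·25=200, T→C 4·7=28, U→C 3·22=66, V→B 12·14=168. Service 752; fixed 208; total 960.
{C}: P→C 2·7=14, Q→C 10·16=160, R→C 14·19=266, S→C 9·25=225, T→C 4·7=28, U→C 3·22=66, V→C 13·14=182. Service 941; fixed 85; total 1026.
(All 7 nonempty subsets were checked; A and C is lowest.)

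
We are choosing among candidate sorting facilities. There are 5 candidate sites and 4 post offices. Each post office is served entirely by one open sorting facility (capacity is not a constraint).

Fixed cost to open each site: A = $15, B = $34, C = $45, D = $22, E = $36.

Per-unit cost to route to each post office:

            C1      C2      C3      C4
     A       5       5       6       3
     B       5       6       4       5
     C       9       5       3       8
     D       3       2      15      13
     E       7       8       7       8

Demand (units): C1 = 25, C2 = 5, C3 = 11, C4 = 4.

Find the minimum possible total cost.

For any fixed open set, each post office goes to its cheapest open site; total = fixed + service.
{A, D}: C1→D 3·25=75, C2→D 2·5=10, C3→A 6·11=66, C4→A 3·4=12. Service 163; fixed 37; total 200.
{B, D}: C1→D 3·25=75, C2→D 2·5=10, C3→B 4·11=44, C4→B 5·4=20. Service 149; fixed 56; total 205.
{A, B, D}: C1→D 3·25=75, C2→D 2·5=10, C3→B 4·11=44, C4→A 3·4=12. Service 141; fixed 71; total 212.
{A, B, C, D, E}: C1→D 3·25=75, C2→D 2·5=10, C3→C 3·11=33, C4→A 3·4=12. Service 130; fixed 152; total 282.
No other subset beats 200.

Minimum total cost: 200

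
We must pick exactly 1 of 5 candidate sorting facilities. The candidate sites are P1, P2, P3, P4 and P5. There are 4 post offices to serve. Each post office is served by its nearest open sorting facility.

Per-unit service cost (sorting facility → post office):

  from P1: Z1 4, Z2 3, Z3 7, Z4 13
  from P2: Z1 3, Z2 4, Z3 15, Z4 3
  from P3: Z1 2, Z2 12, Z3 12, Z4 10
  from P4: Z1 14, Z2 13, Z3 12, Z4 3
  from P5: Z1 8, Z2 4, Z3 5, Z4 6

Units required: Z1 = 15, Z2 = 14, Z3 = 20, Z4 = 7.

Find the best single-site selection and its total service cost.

With exactly 1 open, each post office uses its cheapest among the chosen.
{P5}: Z1→P5 8·15=120, Z2→P5 4·14=56, Z3→P5 5·20=100, Z4→P5 6·7=42. Service cost 318.
{P1}: service cost 333
{P2}: service cost 422
Among all 5 size-1 choices, {P5} is lowest.

Choose P5 only; total service cost 318.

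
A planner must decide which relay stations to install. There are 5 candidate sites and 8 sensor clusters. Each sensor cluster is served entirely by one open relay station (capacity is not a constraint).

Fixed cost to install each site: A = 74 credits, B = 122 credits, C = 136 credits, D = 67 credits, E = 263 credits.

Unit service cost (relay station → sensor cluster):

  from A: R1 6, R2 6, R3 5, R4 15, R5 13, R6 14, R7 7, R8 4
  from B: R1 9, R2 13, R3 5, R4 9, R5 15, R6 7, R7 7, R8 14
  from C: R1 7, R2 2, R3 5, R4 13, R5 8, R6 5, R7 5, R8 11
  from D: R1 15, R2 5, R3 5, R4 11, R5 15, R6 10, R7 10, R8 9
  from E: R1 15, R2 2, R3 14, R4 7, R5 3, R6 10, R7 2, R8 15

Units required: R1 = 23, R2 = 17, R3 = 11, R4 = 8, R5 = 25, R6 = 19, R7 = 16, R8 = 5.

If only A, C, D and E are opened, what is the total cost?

Total cost: 1045

Each sensor cluster is assigned to its cheapest site among the open ones.
{A, C, D, E}: R1→A 6·23=138, R2→C 2·17=34, R3→A 5·11=55, R4→E 7·8=56, R5→E 3·25=75, R6→C 5·19=95, R7→E 2·16=32, R8→A 4·5=20. Service 505; fixed 540; total 1045.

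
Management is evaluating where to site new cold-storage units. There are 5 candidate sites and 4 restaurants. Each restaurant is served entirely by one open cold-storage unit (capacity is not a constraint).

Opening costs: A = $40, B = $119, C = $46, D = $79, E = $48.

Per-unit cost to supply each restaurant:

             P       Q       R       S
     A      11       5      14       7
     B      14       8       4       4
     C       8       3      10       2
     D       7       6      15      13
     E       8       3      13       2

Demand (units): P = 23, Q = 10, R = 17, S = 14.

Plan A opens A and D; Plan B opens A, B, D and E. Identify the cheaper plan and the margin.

Plan B is cheaper by 93.

Plan A: {A, D}: P→D 7·23=161, Q→A 5·10=50, R→A 14·17=238, S→A 7·14=98. Service 547; fixed 119; total 666.
Plan B: {A, B, D, E}: P→D 7·23=161, Q→E 3·10=30, R→B 4·17=68, S→E 2·14=28. Service 287; fixed 286; total 573.
Difference: |666 − 573| = 93.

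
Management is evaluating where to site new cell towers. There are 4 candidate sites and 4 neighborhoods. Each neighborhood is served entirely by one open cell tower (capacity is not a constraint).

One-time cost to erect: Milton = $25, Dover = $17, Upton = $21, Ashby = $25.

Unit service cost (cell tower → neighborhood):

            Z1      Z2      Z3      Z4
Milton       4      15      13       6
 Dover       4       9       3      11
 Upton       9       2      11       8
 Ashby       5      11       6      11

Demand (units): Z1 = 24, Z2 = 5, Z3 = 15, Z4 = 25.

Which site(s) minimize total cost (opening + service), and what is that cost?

Open Milton, Dover and Upton; minimum total cost 364.

For any fixed open set, each neighborhood goes to its cheapest open site; total = fixed + service.
{Milton, Dover, Upton}: Z1→Milton 4·24=96, Z2→Upton 2·5=10, Z3→Dover 3·15=45, Z4→Milton 6·25=150. Service 301; fixed 63; total 364.
{Milton, Dover}: service 336 + fixed 42 = 378
{Milton, Dover, Upton, Ashby}: service 301 + fixed 88 = 389
{Dover}: service 461 + fixed 17 = 478
No other subset beats 364.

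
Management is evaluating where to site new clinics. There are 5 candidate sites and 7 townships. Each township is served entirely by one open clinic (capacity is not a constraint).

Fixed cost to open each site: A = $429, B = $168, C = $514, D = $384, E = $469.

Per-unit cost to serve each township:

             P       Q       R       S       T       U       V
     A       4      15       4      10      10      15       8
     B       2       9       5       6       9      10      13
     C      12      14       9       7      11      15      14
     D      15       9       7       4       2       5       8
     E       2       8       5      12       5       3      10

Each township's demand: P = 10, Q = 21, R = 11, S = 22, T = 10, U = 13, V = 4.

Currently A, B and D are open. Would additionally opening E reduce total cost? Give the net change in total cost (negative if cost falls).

No — net change +422 (cost rises by 422).

Current service cost with {A, B, D}: 458.
Adding E: each township re-picks its cheapest; new service cost 411, saving 47.
Extra fixed cost: 469. Net change = 469 − 47 = 422.
(Totals: 1439 → 1861.)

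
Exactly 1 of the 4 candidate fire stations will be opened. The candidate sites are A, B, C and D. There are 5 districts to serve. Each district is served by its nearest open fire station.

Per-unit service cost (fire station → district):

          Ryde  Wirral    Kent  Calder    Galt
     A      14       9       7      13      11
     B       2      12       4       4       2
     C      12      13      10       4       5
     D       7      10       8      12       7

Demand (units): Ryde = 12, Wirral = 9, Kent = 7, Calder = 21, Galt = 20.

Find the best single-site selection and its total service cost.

With exactly 1 open, each district uses its cheapest among the chosen.
{B}: Ryde→B 2·12=24, Wirral→B 12·9=108, Kent→B 4·7=28, Calder→B 4·21=84, Galt→B 2·20=40. Service cost 284.
{C}: service cost 515
{D}: service cost 622
Among all 4 size-1 choices, {B} is lowest.

Choose B only; total service cost 284.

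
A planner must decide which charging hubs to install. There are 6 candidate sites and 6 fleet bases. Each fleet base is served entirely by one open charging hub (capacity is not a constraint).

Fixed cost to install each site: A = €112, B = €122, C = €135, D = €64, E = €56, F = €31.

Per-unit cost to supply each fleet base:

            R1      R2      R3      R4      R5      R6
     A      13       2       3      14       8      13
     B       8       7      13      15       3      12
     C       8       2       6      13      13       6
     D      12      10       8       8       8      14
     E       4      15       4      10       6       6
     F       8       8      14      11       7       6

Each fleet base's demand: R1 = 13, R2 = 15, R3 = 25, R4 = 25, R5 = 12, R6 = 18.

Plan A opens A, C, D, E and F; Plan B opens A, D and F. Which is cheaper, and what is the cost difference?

Plan B is cheaper by 127.

Plan A: {A, C, D, E, F}: R1→E 4·13=52, R2→A 2·15=30, R3→A 3·25=75, R4→D 8·25=200, R5→E 6·12=72, R6→C 6·18=108. Service 537; fixed 398; total 935.
Plan B: {A, D, F}: R1→F 8·13=104, R2→A 2·15=30, R3→A 3·25=75, R4→D 8·25=200, R5→F 7·12=84, R6→F 6·18=108. Service 601; fixed 207; total 808.
Difference: |935 − 808| = 127.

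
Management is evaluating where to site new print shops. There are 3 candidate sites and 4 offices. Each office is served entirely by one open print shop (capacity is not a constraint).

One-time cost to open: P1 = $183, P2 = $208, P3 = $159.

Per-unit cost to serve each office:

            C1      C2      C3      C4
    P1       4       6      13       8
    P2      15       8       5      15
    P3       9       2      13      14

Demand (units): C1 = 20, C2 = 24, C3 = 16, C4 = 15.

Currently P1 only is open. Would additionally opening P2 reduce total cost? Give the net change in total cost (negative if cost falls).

No — net change +80 (cost rises by 80).

Current service cost with {P1}: 552.
Adding P2: each office re-picks its cheapest; new service cost 424, saving 128.
Extra fixed cost: 208. Net change = 208 − 128 = 80.
(Totals: 735 → 815.)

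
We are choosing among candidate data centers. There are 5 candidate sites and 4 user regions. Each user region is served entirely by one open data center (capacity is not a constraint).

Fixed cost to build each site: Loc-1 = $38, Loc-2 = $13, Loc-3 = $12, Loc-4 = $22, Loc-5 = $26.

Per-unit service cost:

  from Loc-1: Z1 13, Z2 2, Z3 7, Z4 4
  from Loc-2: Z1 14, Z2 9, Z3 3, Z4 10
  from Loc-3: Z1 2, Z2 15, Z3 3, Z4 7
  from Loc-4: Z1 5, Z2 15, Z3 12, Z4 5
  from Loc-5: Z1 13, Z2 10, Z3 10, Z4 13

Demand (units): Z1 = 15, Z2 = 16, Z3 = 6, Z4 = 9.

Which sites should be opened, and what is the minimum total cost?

For any fixed open set, each user region goes to its cheapest open site; total = fixed + service.
{Loc-1, Loc-3}: Z1→Loc-3 2·15=30, Z2→Loc-1 2·16=32, Z3→Loc-3 3·6=18, Z4→Loc-1 4·9=36. Service 116; fixed 50; total 166.
{Loc-1, Loc-2, Loc-3}: service 116 + fixed 63 = 179
{Loc-1, Loc-3, Loc-4}: Z1→Loc-3 2·15=30, Z2→Loc-1 2·16=32, Z3→Loc-3 3·6=18, Z4→Loc-1 4·9=36. Service 116; fixed 72; total 188.
{Loc-1, Loc-2, Loc-3, Loc-4, Loc-5}: Z1→Loc-3 2·15=30, Z2→Loc-1 2·16=32, Z3→Loc-2 3·6=18, Z4→Loc-1 4·9=36. Service 116; fixed 111; total 227.
No other subset beats 166.

Open Loc-1 and Loc-3; minimum total cost 166.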